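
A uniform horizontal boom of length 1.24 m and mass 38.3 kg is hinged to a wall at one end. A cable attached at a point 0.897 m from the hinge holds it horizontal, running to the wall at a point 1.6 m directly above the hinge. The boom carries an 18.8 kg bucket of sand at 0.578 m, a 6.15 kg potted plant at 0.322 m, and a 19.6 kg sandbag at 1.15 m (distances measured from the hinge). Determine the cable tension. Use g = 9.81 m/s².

Taking torques about the hinge:
Beam weight: 38.3 × 9.81 = 375.7 N down at 0.62 m → arm 0.62 m, τ = 375.7 × 0.62 = 232.9 N·m clockwise.
Bucket of sand: 18.8 × 9.81 = 184.4 N down at 0.578 m → arm 0.578 m, τ = 184.4 × 0.578 = 106.6 N·m clockwise.
Potted plant: 6.15 × 9.81 = 60.33 N down at 0.322 m → arm 0.322 m, τ = 60.33 × 0.322 = 19.43 N·m clockwise.
Sandbag: 19.6 × 9.81 = 192.3 N down at 1.15 m → arm 1.15 m, τ = 192.3 × 1.15 = 221.1 N·m clockwise.
Total clockwise load moment = 580 N·m.
The cable tension T acts at 0.897 m; only its component perpendicular to the boom, T sinθ, produces torque. sinθ = h/√(h²+d²) = 1.6/√(1.6²+0.897²) = 0.8723.
For rotational equilibrium, T × 0.897 × 0.8723 = 580, so T = 580 / 0.7825 = 741 N.

T ≈ 741 N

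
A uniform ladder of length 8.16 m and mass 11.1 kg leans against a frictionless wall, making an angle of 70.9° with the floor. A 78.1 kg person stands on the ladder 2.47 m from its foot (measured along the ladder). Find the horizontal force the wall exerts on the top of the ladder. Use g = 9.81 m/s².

Take moments about the foot of the ladder.
Ladder weight 11.1×9.81 = 108.9 N acts at 4.08 m along the ladder; its horizontal arm is 4.08·cos70.9° = 1.335 m → τ = 145.4 N·m clockwise.
Person: 78.1×9.81 = 766.2 N at 2.47 m → arm 0.8082 m → τ = 619.2 N·m clockwise.
Wall normal N acts horizontally at the top; its moment arm is the height L sinθ = 8.16·sin70.9° = 7.711 m, counterclockwise.
Στ = 0 ⇒ N × 7.711 = 764.6 ⇒ N = 99.2 N.

N_wall ≈ 99.2 N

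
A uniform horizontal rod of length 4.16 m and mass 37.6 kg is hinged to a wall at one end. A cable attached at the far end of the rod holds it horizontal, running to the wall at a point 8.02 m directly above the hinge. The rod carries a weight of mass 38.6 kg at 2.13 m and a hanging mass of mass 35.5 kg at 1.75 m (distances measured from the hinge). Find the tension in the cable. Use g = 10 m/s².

T ≈ 603 N

About the hinge:
Beam weight: 37.6 × 10 = 376 N down at 2.08 m → arm 2.08 m, τ = 376 × 2.08 = 782.1 N·m clockwise.
Weight: 38.6 × 10 = 386 N down at 2.13 m → arm 2.13 m, τ = 386 × 2.13 = 822.2 N·m clockwise.
Hanging mass: 35.5 × 10 = 355 N down at 1.75 m → arm 1.75 m, τ = 355 × 1.75 = 621.2 N·m clockwise.
Total clockwise load moment = 2226 N·m.
The cable tension T acts at 4.16 m; only its component perpendicular to the rod, T sinθ, produces torque. sinθ = h/√(h²+d²) = 8.02/√(8.02²+4.16²) = 0.8877.
Setting net torque to zero: T × 4.16 × 0.8877 = 2226 → T = 2226 / 3.693 = 603 N.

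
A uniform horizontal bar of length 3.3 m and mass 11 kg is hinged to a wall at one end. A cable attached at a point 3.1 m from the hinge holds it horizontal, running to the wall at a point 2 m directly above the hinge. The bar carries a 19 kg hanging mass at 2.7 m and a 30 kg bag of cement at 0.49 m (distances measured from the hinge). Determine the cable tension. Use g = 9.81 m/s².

About the hinge:
Beam weight: 11 × 9.81 = 107.9 N down at 1.65 m → arm 1.65 m, τ = 107.9 × 1.65 = 178 N·m clockwise.
Hanging mass: 19 × 9.81 = 186.4 N down at 2.7 m → arm 2.7 m, τ = 186.4 × 2.7 = 503.3 N·m clockwise.
Bag of cement: 30 × 9.81 = 294.3 N down at 0.49 m → arm 0.49 m, τ = 294.3 × 0.49 = 144.2 N·m clockwise.
Total clockwise load moment = 825.5 N·m.
The cable tension T acts at 3.1 m; only its component perpendicular to the bar, T sinθ, produces torque. sinθ = h/√(h²+d²) = 2/√(2²+3.1²) = 0.5421.
Setting net torque to zero: T × 3.1 × 0.5421 = 825.5 → T = 825.5 / 1.681 = 491 N.

T ≈ 491 N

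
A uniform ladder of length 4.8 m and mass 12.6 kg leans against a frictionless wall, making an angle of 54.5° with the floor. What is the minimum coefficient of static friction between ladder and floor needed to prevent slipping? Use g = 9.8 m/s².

μ_min ≈ 0.357

About the foot of the ladder:
Ladder weight 12.6×9.8 = 123.5 N acts at 2.4 m along the ladder; its horizontal arm is 2.4·cos54.5° = 1.394 m → τ = 172.2 N·m clockwise.
Wall normal N acts horizontally at the top; its moment arm is the height L sinθ = 4.8·sin54.5° = 3.908 m, counterclockwise.
Balancing moments: N × 3.908 = 172.2, giving N = 44.06 N.
ΣFx = 0 ⇒ f = N_wall = 44.06 N. ΣFy = 0 ⇒ N_floor = 123.5 N.
μ_min = f / N_floor = 44.06 / 123.5 = 0.357.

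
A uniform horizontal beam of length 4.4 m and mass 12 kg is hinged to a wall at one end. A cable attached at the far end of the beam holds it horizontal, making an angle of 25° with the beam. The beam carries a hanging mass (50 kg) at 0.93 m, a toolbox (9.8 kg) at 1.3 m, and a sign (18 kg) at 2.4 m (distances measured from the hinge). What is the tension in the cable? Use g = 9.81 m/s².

Sum moments about the hinge (the unknown hinge reaction has zero arm there).
Beam weight: 12 × 9.81 = 117.7 N down at 2.2 m → arm 2.2 m, τ = 117.7 × 2.2 = 258.9 N·m clockwise.
Hanging mass: 50 × 9.81 = 490.5 N down at 0.93 m → arm 0.93 m, τ = 490.5 × 0.93 = 456.2 N·m clockwise.
Toolbox: 9.8 × 9.81 = 96.14 N down at 1.3 m → arm 1.3 m, τ = 96.14 × 1.3 = 125 N·m clockwise.
Sign: 18 × 9.81 = 176.6 N down at 2.4 m → arm 2.4 m, τ = 176.6 × 2.4 = 423.8 N·m clockwise.
Total clockwise load moment = 1264 N·m.
The cable tension T acts at 4.4 m; only its component perpendicular to the beam, T sinθ, produces torque. sin 25° = 0.4226.
Στ = 0 ⇒ T × 4.4 × 0.4226 = 1264 ⇒ T = 1264 / 1.859 = 680 N.

T ≈ 680 N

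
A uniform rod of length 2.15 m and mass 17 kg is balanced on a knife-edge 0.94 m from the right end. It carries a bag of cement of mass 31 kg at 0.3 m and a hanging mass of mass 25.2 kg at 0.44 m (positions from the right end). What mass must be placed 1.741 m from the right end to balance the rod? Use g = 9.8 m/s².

Taking torques about the knife-edge (at 0.94 m from the right end):
Beam weight: 17 × 9.8 = 166.6 N down at 1.075 m → arm 0.135 m, τ = 166.6 × 0.135 = 22.49 N·m counterclockwise.
Bag of cement: 31 × 9.8 = 303.8 N down at 0.3 m → arm 0.64 m, τ = 303.8 × 0.64 = 194.4 N·m clockwise.
Hanging mass: 25.2 × 9.8 = 247 N down at 0.44 m → arm 0.5 m, τ = 247 × 0.5 = 123.5 N·m clockwise.
Net moment of known loads = 295.4 N·m clockwise.
An unknown mass m at 1.741 m has arm 0.801 m; its moment is m·g·0.801 counterclockwise.
Στ = 0 ⇒ m × 9.8 × 0.801 = 295.4 ⇒ m = 295.4 / (9.8 × 0.801) = 37.6 kg.

m ≈ 37.6 kg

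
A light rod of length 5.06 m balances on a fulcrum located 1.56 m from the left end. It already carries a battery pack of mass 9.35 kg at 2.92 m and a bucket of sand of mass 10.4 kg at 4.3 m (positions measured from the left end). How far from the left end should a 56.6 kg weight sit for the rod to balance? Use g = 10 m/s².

Taking torques about the fulcrum (at 1.56 m from the left end):
Battery pack: 9.35 × 10 = 93.5 N down at 2.92 m → arm 1.36 m, τ = 93.5 × 1.36 = 127.2 N·m clockwise.
Bucket of sand: 10.4 × 10 = 104 N down at 4.3 m → arm 2.74 m, τ = 104 × 2.74 = 285 N·m clockwise.
Net moment of existing loads = 412.2 N·m clockwise.
The weight weighs 56.6 × 10 = 566 N and must supply an equal counterclockwise moment, so its lever arm about the fulcrum is 412.2 / 566 = 0.728 m.
That puts it at 1.56 − 0.728 = 0.832 m from the left end.

x ≈ 0.832 m from the left end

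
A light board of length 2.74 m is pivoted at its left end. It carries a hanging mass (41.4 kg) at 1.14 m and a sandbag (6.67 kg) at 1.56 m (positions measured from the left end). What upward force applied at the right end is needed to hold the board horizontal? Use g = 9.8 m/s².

F ≈ 206 N

About the left end:
Hanging mass: 41.4 × 9.8 = 405.7 N down at 1.14 m → arm 1.14 m, τ = 405.7 × 1.14 = 462.5 N·m clockwise.
Sandbag: 6.67 × 9.8 = 65.37 N down at 1.56 m → arm 1.56 m, τ = 65.37 × 1.56 = 102 N·m clockwise.
Net moment of the loads = 564.5 N·m clockwise.
The upward force F acts at the right end, arm 2.74 m, giving F × 2.74 counterclockwise.
For rotational equilibrium, F × 2.74 = 564.5, so F = 564.5 / 2.74 = 206 N.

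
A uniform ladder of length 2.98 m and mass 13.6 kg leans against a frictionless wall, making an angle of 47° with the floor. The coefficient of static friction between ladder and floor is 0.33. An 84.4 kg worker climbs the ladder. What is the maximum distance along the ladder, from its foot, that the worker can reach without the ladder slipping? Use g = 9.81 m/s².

About the foot of the ladder:
Ladder weight 13.6×9.81 = 133.4 N acts at 1.49 m along the ladder; its horizontal arm is 1.49·cos47° = 1.016 m → τ = 135.5 N·m clockwise.
Worker weight 84.4×9.81 = 828 N at distance d → arm d·cos47° → τ = 828·d·0.682 clockwise.
Wall normal N at the top has arm L sinθ = 2.179 m counterclockwise, so Στ = 0 gives N·2.179 = 135.5 + 564.7·d.
ΣFy = 0 ⇒ N_floor = 961.4 N, so the maximum friction is μ_s·N_floor = 0.33×961.4 = 317.3 N. ΣFx = 0 ⇒ N_wall = f, so at the slipping point N = 317.3 N.
Substituting: 317.3×2.179 = 135.5 + 564.7·d ⇒ d = (691.4 − 135.5) / 564.7 = 0.984 m.

d ≈ 0.984 m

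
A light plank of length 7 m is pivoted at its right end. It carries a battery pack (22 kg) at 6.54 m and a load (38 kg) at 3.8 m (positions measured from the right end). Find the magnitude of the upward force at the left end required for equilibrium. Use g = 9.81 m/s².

F ≈ 404 N

Sum moments about the right end (the unknown pivot reaction has zero arm there).
Battery pack: 22 × 9.81 = 215.8 N down at 6.54 m → arm 6.54 m, τ = 215.8 × 6.54 = 1411 N·m counterclockwise.
Load: 38 × 9.81 = 372.8 N down at 3.8 m → arm 3.8 m, τ = 372.8 × 3.8 = 1417 N·m counterclockwise.
Net moment of the loads = 2828 N·m counterclockwise.
The upward force F acts at the left end, arm 7 m, giving F × 7 clockwise.
Balancing moments: F × 7 = 2828, giving F = 2828 / 7 = 404 N.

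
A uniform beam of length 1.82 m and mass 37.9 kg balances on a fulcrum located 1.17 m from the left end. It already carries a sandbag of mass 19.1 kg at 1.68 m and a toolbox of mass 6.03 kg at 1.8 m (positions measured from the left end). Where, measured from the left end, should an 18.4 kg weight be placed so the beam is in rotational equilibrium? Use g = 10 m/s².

x ≈ 0.97 m from the left end

About the fulcrum (at 1.17 m from the left end):
Beam weight: 37.9 × 10 = 379 N down at 0.91 m → arm 0.26 m, τ = 379 × 0.26 = 98.54 N·m counterclockwise.
Sandbag: 19.1 × 10 = 191 N down at 1.68 m → arm 0.51 m, τ = 191 × 0.51 = 97.41 N·m clockwise.
Toolbox: 6.03 × 10 = 60.3 N down at 1.8 m → arm 0.63 m, τ = 60.3 × 0.63 = 37.99 N·m clockwise.
Net moment of existing loads = 36.86 N·m clockwise.
The weight weighs 18.4 × 10 = 184 N and must supply an equal counterclockwise moment, so its lever arm about the fulcrum is 36.86 / 184 = 0.2 m.
That puts it at 1.17 − 0.2 = 0.97 m from the left end.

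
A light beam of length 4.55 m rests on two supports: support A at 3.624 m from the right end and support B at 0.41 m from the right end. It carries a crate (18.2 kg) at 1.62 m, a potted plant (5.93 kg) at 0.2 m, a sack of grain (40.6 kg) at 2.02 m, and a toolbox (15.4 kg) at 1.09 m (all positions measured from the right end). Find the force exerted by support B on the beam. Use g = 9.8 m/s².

About support A:
Crate: 18.2 × 9.8 = 178.4 N down at 1.62 m → arm 2.004 m, τ = 178.4 × 2.004 = 357.5 N·m clockwise.
Potted plant: 5.93 × 9.8 = 58.11 N down at 0.2 m → arm 3.424 m, τ = 58.11 × 3.424 = 199 N·m clockwise.
Sack of grain: 40.6 × 9.8 = 397.9 N down at 2.02 m → arm 1.604 m, τ = 397.9 × 1.604 = 638.2 N·m clockwise.
Toolbox: 15.4 × 9.8 = 150.9 N down at 1.09 m → arm 2.534 m, τ = 150.9 × 2.534 = 382.4 N·m clockwise.
Net load moment about support A = 1577 N·m clockwise.
Reaction R at support B is upward at 0.41 m, arm 3.214 m → moment R × 3.214 counterclockwise.
For rotational equilibrium, R × 3.214 = 1577, so R = 491 N.

R_B ≈ 491 N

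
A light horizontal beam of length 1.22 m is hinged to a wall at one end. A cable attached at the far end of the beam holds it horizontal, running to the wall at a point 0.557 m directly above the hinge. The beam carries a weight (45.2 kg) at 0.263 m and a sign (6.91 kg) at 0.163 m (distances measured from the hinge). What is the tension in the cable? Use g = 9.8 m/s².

About the hinge:
Weight: 45.2 × 9.8 = 443 N down at 0.263 m → arm 0.263 m, τ = 443 × 0.263 = 116.5 N·m clockwise.
Sign: 6.91 × 9.8 = 67.72 N down at 0.163 m → arm 0.163 m, τ = 67.72 × 0.163 = 11.04 N·m clockwise.
Total clockwise load moment = 127.5 N·m.
The cable tension T acts at 1.22 m; only its component perpendicular to the beam, T sinθ, produces torque. sinθ = h/√(h²+d²) = 0.557/√(0.557²+1.22²) = 0.4153.
For rotational equilibrium, T × 1.22 × 0.4153 = 127.5, so T = 127.5 / 0.5067 = 252 N.

T ≈ 252 N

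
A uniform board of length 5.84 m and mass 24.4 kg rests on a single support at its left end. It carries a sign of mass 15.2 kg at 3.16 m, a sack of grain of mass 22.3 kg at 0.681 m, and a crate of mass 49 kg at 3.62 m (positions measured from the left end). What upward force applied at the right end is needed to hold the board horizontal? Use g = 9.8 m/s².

Taking torques about the left end:
Beam weight: 24.4 × 9.8 = 239.1 N down at 2.92 m → arm 2.92 m, τ = 239.1 × 2.92 = 698.2 N·m clockwise.
Sign: 15.2 × 9.8 = 149 N down at 3.16 m → arm 3.16 m, τ = 149 × 3.16 = 470.8 N·m clockwise.
Sack of grain: 22.3 × 9.8 = 218.5 N down at 0.681 m → arm 0.681 m, τ = 218.5 × 0.681 = 148.8 N·m clockwise.
Crate: 49 × 9.8 = 480.2 N down at 3.62 m → arm 3.62 m, τ = 480.2 × 3.62 = 1738 N·m clockwise.
Net moment of the loads = 3056 N·m clockwise.
The upward force F acts at the right end, arm 5.84 m, giving F × 5.84 counterclockwise.
For rotational equilibrium, F × 5.84 = 3056, so F = 3056 / 5.84 = 523 N.

F ≈ 523 N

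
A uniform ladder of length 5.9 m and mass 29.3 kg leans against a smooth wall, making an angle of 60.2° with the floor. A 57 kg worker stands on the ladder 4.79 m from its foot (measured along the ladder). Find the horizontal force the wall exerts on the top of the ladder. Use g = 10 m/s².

N_wall ≈ 349 N

Taking torques about the foot of the ladder:
Ladder weight 29.3×10 = 293 N acts at 2.95 m along the ladder; its horizontal arm is 2.95·cos60.2° = 1.466 m → τ = 429.5 N·m clockwise.
Worker: 57×10 = 570 N at 4.79 m → arm 2.381 m → τ = 1357 N·m clockwise.
Wall normal N acts horizontally at the top; its moment arm is the height L sinθ = 5.9·sin60.2° = 5.12 m, counterclockwise.
For rotational equilibrium, N × 5.12 = 1786, so N = 349 N.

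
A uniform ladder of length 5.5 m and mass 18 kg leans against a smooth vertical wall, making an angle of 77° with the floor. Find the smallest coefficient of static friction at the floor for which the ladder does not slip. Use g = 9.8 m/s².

Choose the foot of the ladder as the axis so the floor normal and friction both act there and drop out.
Ladder weight 18×9.8 = 176.4 N acts at 2.75 m along the ladder; its horizontal arm is 2.75·cos77° = 0.6186 m → τ = 109.1 N·m clockwise.
Wall normal N acts horizontally at the top; its moment arm is the height L sinθ = 5.5·sin77° = 5.359 m, counterclockwise.
For rotational equilibrium, N × 5.359 = 109.1, so N = 20.36 N.
ΣFx = 0 ⇒ f = N_wall = 20.36 N. ΣFy = 0 ⇒ N_floor = 176.4 N.
μ_min = f / N_floor = 20.36 / 176.4 = 0.115.

μ_min ≈ 0.115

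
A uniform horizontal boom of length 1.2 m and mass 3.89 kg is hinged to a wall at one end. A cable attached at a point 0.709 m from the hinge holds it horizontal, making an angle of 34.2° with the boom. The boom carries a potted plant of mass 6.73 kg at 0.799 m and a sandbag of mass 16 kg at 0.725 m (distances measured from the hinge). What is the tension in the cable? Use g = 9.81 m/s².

Taking torques about the hinge:
Beam weight: 3.89 × 9.81 = 38.16 N down at 0.6 m → arm 0.6 m, τ = 38.16 × 0.6 = 22.9 N·m clockwise.
Potted plant: 6.73 × 9.81 = 66.02 N down at 0.799 m → arm 0.799 m, τ = 66.02 × 0.799 = 52.75 N·m clockwise.
Sandbag: 16 × 9.81 = 157 N down at 0.725 m → arm 0.725 m, τ = 157 × 0.725 = 113.8 N·m clockwise.
Total clockwise load moment = 189.4 N·m.
The cable tension T acts at 0.709 m; only its component perpendicular to the boom, T sinθ, produces torque. sin 34.2° = 0.5621.
For rotational equilibrium, T × 0.709 × 0.5621 = 189.4, so T = 189.4 / 0.3985 = 475 N.

T ≈ 475 N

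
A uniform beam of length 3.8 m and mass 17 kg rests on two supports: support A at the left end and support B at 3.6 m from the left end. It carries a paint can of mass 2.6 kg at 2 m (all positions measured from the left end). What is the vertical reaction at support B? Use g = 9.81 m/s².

R_B ≈ 102 N

About support A:
Beam weight: 17 × 9.81 = 166.8 N down at 1.9 m → arm 1.9 m, τ = 166.8 × 1.9 = 316.9 N·m clockwise.
Paint can: 2.6 × 9.81 = 25.51 N down at 2 m → arm 2 m, τ = 25.51 × 2 = 51.02 N·m clockwise.
Net load moment about support A = 367.9 N·m clockwise.
Reaction R at support B is upward at 3.6 m, arm 3.6 m → moment R × 3.6 counterclockwise.
Στ = 0 ⇒ R × 3.6 = 367.9 ⇒ R = 102 N.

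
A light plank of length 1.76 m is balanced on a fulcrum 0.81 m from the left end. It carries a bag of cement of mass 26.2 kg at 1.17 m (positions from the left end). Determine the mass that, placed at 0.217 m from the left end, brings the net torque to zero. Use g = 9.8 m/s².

Choose the fulcrum (at 0.81 m from the left end) as the axis so the support reaction has zero arm there.
Bag of cement: 26.2 × 9.8 = 256.8 N down at 1.17 m → arm 0.36 m, τ = 256.8 × 0.36 = 92.45 N·m clockwise.
Net moment of known loads = 92.45 N·m clockwise.
An unknown mass m at 0.217 m has arm 0.593 m; its moment is m·g·0.593 counterclockwise.
For rotational equilibrium, m × 9.8 × 0.593 = 92.45, so m = 92.45 / (9.8 × 0.593) = 15.9 kg.

m ≈ 15.9 kg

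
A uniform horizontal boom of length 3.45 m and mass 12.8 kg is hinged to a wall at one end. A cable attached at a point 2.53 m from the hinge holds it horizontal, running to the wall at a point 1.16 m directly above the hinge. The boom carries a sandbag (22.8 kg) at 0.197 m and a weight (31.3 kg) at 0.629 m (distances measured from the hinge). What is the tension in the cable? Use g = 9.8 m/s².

T ≈ 430 N

Choose the hinge as the axis so the unknown hinge reaction has zero arm there.
Beam weight: 12.8 × 9.8 = 125.4 N down at 1.725 m → arm 1.725 m, τ = 125.4 × 1.725 = 216.3 N·m clockwise.
Sandbag: 22.8 × 9.8 = 223.4 N down at 0.197 m → arm 0.197 m, τ = 223.4 × 0.197 = 44.01 N·m clockwise.
Weight: 31.3 × 9.8 = 306.7 N down at 0.629 m → arm 0.629 m, τ = 306.7 × 0.629 = 192.9 N·m clockwise.
Total clockwise load moment = 453.2 N·m.
The cable tension T acts at 2.53 m; only its component perpendicular to the boom, T sinθ, produces torque. sinθ = h/√(h²+d²) = 1.16/√(1.16²+2.53²) = 0.4168.
For rotational equilibrium, T × 2.53 × 0.4168 = 453.2, so T = 453.2 / 1.055 = 430 N.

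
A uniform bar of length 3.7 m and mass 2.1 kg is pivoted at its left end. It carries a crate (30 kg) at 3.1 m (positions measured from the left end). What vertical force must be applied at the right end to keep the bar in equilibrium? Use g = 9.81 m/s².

Taking torques about the left end:
Beam weight: 2.1 × 9.81 = 20.6 N down at 1.85 m → arm 1.85 m, τ = 20.6 × 1.85 = 38.11 N·m clockwise.
Crate: 30 × 9.81 = 294.3 N down at 3.1 m → arm 3.1 m, τ = 294.3 × 3.1 = 912.3 N·m clockwise.
Net moment of the loads = 950.4 N·m clockwise.
The upward force F acts at the right end, arm 3.7 m, giving F × 3.7 counterclockwise.
For rotational equilibrium, F × 3.7 = 950.4, so F = 950.4 / 3.7 = 257 N.

F ≈ 257 N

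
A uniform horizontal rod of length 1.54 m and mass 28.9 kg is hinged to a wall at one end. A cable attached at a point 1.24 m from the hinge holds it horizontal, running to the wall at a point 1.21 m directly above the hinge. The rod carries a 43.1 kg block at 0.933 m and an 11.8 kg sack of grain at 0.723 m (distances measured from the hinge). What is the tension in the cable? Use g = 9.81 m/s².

Sum moments about the hinge (the unknown hinge reaction has zero arm there).
Beam weight: 28.9 × 9.81 = 283.5 N down at 0.77 m → arm 0.77 m, τ = 283.5 × 0.77 = 218.3 N·m clockwise.
Block: 43.1 × 9.81 = 422.8 N down at 0.933 m → arm 0.933 m, τ = 422.8 × 0.933 = 394.5 N·m clockwise.
Sack of grain: 11.8 × 9.81 = 115.8 N down at 0.723 m → arm 0.723 m, τ = 115.8 × 0.723 = 83.72 N·m clockwise.
Total clockwise load moment = 696.5 N·m.
The cable tension T acts at 1.24 m; only its component perpendicular to the rod, T sinθ, produces torque. sinθ = h/√(h²+d²) = 1.21/√(1.21²+1.24²) = 0.6984.
Setting net torque to zero: T × 1.24 × 0.6984 = 696.5 → T = 696.5 / 0.866 = 804 N.

T ≈ 804 N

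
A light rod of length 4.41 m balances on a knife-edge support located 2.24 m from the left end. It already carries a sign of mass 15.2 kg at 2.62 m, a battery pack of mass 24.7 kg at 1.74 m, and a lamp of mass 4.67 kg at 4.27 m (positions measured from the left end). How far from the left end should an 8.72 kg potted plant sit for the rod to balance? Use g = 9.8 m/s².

x ≈ 1.91 m from the left end

Choose the knife-edge support (at 2.24 m from the left end) as the axis so the support reaction has zero arm there.
Sign: 15.2 × 9.8 = 149 N down at 2.62 m → arm 0.38 m, τ = 149 × 0.38 = 56.62 N·m clockwise.
Battery pack: 24.7 × 9.8 = 242.1 N down at 1.74 m → arm 0.5 m, τ = 242.1 × 0.5 = 121 N·m counterclockwise.
Lamp: 4.67 × 9.8 = 45.77 N down at 4.27 m → arm 2.03 m, τ = 45.77 × 2.03 = 92.91 N·m clockwise.
Net moment of existing loads = 28.53 N·m clockwise.
The potted plant weighs 8.72 × 9.8 = 85.46 N and must supply an equal counterclockwise moment, so its lever arm about the knife-edge support is 28.53 / 85.46 = 0.334 m.
That puts it at 2.24 − 0.334 = 1.91 m from the left end.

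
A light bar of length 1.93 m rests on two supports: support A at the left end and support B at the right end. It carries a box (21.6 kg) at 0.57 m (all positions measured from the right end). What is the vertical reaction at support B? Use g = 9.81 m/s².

Sum moments about support A (its reaction then has zero moment arm).
Box: 21.6 × 9.81 = 211.9 N down at 0.57 m → arm 1.36 m, τ = 211.9 × 1.36 = 288.2 N·m clockwise.
Net load moment about support A = 288.2 N·m clockwise.
Reaction R at support B is upward at 0 m, arm 1.93 m → moment R × 1.93 counterclockwise.
Balancing moments: R × 1.93 = 288.2, giving R = 149 N.

R_B ≈ 149 N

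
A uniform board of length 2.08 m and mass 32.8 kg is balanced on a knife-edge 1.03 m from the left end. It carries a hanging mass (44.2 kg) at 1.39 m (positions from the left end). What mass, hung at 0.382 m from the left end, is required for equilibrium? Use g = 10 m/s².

m ≈ 25.1 kg

Choose the knife-edge (at 1.03 m from the left end) as the axis so the support reaction has zero arm there.
Beam weight: 32.8 × 10 = 328 N down at 1.04 m → arm 0.01 m, τ = 328 × 0.01 = 3.28 N·m clockwise.
Hanging mass: 44.2 × 10 = 442 N down at 1.39 m → arm 0.36 m, τ = 442 × 0.36 = 159.1 N·m clockwise.
Net moment of known loads = 162.4 N·m clockwise.
An unknown mass m at 0.382 m has arm 0.648 m; its moment is m·g·0.648 counterclockwise.
Balancing moments: m × 10 × 0.648 = 162.4, giving m = 162.4 / (10 × 0.648) = 25.1 kg.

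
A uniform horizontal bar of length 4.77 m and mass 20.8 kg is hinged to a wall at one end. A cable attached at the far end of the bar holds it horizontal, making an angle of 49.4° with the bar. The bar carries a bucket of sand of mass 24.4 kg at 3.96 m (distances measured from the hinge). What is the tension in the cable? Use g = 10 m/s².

T ≈ 404 N

About the hinge:
Beam weight: 20.8 × 10 = 208 N down at 2.385 m → arm 2.385 m, τ = 208 × 2.385 = 496.1 N·m clockwise.
Bucket of sand: 24.4 × 10 = 244 N down at 3.96 m → arm 3.96 m, τ = 244 × 3.96 = 966.2 N·m clockwise.
Total clockwise load moment = 1462 N·m.
The cable tension T acts at 4.77 m; only its component perpendicular to the bar, T sinθ, produces torque. sin 49.4° = 0.7593.
Balancing moments: T × 4.77 × 0.7593 = 1462, giving T = 1462 / 3.622 = 404 N.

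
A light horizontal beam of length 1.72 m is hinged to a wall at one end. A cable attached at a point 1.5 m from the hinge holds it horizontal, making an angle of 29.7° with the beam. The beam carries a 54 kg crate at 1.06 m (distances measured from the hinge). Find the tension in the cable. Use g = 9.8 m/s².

T ≈ 755 N

Take moments about the hinge.
Crate: 54 × 9.8 = 529.2 N down at 1.06 m → arm 1.06 m, τ = 529.2 × 1.06 = 561 N·m clockwise.
Total clockwise load moment = 561 N·m.
The cable tension T acts at 1.5 m; only its component perpendicular to the beam, T sinθ, produces torque. sin 29.7° = 0.4955.
Balancing moments: T × 1.5 × 0.4955 = 561, giving T = 561 / 0.7432 = 755 N.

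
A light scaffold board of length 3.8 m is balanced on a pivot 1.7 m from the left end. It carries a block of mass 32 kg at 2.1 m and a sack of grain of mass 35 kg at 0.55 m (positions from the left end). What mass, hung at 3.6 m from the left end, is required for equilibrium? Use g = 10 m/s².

m ≈ 14.4 kg

Taking torques about the pivot (at 1.7 m from the left end):
Block: 32 × 10 = 320 N down at 2.1 m → arm 0.4 m, τ = 320 × 0.4 = 128 N·m clockwise.
Sack of grain: 35 × 10 = 350 N down at 0.55 m → arm 1.15 m, τ = 350 × 1.15 = 402.5 N·m counterclockwise.
Net moment of known loads = 274.5 N·m counterclockwise.
An unknown mass m at 3.6 m has arm 1.9 m; its moment is m·g·1.9 clockwise.
Setting net torque to zero: m × 10 × 1.9 = 274.5 → m = 274.5 / (10 × 1.9) = 14.4 kg.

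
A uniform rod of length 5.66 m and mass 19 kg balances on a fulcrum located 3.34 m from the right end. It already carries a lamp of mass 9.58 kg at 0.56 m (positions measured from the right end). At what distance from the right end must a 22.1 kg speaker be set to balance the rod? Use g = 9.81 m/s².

x ≈ 4.98 m from the right end

Choose the fulcrum (at 3.34 m from the right end) as the axis so the support reaction has zero arm there.
Beam weight: 19 × 9.81 = 186.4 N down at 2.83 m → arm 0.51 m, τ = 186.4 × 0.51 = 95.06 N·m clockwise.
Lamp: 9.58 × 9.81 = 93.98 N down at 0.56 m → arm 2.78 m, τ = 93.98 × 2.78 = 261.3 N·m clockwise.
Net moment of existing loads = 356.4 N·m clockwise.
The speaker weighs 22.1 × 9.81 = 216.8 N and must supply an equal counterclockwise moment, so its lever arm about the fulcrum is 356.4 / 216.8 = 1.64 m.
That puts it at 3.34 + 1.64 = 4.98 m from the right end.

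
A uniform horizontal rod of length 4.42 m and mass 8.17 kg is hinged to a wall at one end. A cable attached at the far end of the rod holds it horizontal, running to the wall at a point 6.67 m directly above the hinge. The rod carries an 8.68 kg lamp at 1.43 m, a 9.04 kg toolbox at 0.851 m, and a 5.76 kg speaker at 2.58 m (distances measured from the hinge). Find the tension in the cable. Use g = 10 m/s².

Take moments about the hinge.
Beam weight: 8.17 × 10 = 81.7 N down at 2.21 m → arm 2.21 m, τ = 81.7 × 2.21 = 180.6 N·m clockwise.
Lamp: 8.68 × 10 = 86.8 N down at 1.43 m → arm 1.43 m, τ = 86.8 × 1.43 = 124.1 N·m clockwise.
Toolbox: 9.04 × 10 = 90.4 N down at 0.851 m → arm 0.851 m, τ = 90.4 × 0.851 = 76.93 N·m clockwise.
Speaker: 5.76 × 10 = 57.6 N down at 2.58 m → arm 2.58 m, τ = 57.6 × 2.58 = 148.6 N·m clockwise.
Total clockwise load moment = 530.2 N·m.
The cable tension T acts at 4.42 m; only its component perpendicular to the rod, T sinθ, produces torque. sinθ = h/√(h²+d²) = 6.67/√(6.67²+4.42²) = 0.8336.
For rotational equilibrium, T × 4.42 × 0.8336 = 530.2, so T = 530.2 / 3.685 = 144 N.

T ≈ 144 N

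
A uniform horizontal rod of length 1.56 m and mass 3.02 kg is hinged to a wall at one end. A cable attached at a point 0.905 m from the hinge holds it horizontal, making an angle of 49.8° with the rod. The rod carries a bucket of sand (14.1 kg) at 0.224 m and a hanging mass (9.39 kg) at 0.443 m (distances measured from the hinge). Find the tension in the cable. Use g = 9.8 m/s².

T ≈ 137 N

Sum moments about the hinge (the unknown hinge reaction has zero arm there).
Beam weight: 3.02 × 9.8 = 29.6 N down at 0.78 m → arm 0.78 m, τ = 29.6 × 0.78 = 23.09 N·m clockwise.
Bucket of sand: 14.1 × 9.8 = 138.2 N down at 0.224 m → arm 0.224 m, τ = 138.2 × 0.224 = 30.96 N·m clockwise.
Hanging mass: 9.39 × 9.8 = 92.02 N down at 0.443 m → arm 0.443 m, τ = 92.02 × 0.443 = 40.76 N·m clockwise.
Total clockwise load moment = 94.81 N·m.
The cable tension T acts at 0.905 m; only its component perpendicular to the rod, T sinθ, produces torque. sin 49.8° = 0.7638.
Balancing moments: T × 0.905 × 0.7638 = 94.81, giving T = 94.81 / 0.6912 = 137 N.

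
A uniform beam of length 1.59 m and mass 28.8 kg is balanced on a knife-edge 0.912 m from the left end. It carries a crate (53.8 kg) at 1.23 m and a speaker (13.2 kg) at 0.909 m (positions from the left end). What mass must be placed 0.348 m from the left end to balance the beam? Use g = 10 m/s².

m ≈ 24.3 kg

Choose the knife-edge (at 0.912 m from the left end) as the axis so the support reaction has zero arm there.
Beam weight: 28.8 × 10 = 288 N down at 0.795 m → arm 0.117 m, τ = 288 × 0.117 = 33.7 N·m counterclockwise.
Crate: 53.8 × 10 = 538 N down at 1.23 m → arm 0.318 m, τ = 538 × 0.318 = 171.1 N·m clockwise.
Speaker: 13.2 × 10 = 132 N down at 0.909 m → arm 0.003 m, τ = 132 × 0.003 = 0.396 N·m counterclockwise.
Net moment of known loads = 137 N·m clockwise.
An unknown mass m at 0.348 m has arm 0.564 m; its moment is m·g·0.564 counterclockwise.
For rotational equilibrium, m × 10 × 0.564 = 137, so m = 137 / (10 × 0.564) = 24.3 kg.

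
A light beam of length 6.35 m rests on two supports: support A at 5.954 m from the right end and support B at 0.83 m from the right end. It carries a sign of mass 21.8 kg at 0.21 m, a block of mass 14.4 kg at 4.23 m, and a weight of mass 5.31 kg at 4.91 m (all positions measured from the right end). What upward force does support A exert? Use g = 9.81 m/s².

About support B:
Sign: 21.8 × 9.81 = 213.9 N down at 0.21 m → arm 0.62 m, τ = 213.9 × 0.62 = 132.6 N·m clockwise.
Block: 14.4 × 9.81 = 141.3 N down at 4.23 m → arm 3.4 m, τ = 141.3 × 3.4 = 480.4 N·m counterclockwise.
Weight: 5.31 × 9.81 = 52.09 N down at 4.91 m → arm 4.08 m, τ = 52.09 × 4.08 = 212.5 N·m counterclockwise.
Net load moment about support B = 560.3 N·m counterclockwise.
Reaction R at support A is upward at 5.954 m, arm 5.124 m → moment R × 5.124 clockwise.
Balancing moments: R × 5.124 = 560.3, giving R = 109 N.

R_A ≈ 109 N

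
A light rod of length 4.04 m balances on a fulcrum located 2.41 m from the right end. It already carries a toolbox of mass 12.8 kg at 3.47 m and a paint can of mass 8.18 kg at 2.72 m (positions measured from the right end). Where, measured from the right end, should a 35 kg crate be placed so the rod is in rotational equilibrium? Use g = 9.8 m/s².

x ≈ 1.95 m from the right end

Take moments about the fulcrum (at 2.41 m from the right end).
Toolbox: 12.8 × 9.8 = 125.4 N down at 3.47 m → arm 1.06 m, τ = 125.4 × 1.06 = 132.9 N·m counterclockwise.
Paint can: 8.18 × 9.8 = 80.16 N down at 2.72 m → arm 0.31 m, τ = 80.16 × 0.31 = 24.85 N·m counterclockwise.
Net moment of existing loads = 157.8 N·m counterclockwise.
The crate weighs 35 × 9.8 = 343 N and must supply an equal clockwise moment, so its lever arm about the fulcrum is 157.8 / 343 = 0.46 m.
That puts it at 2.41 − 0.46 = 1.95 m from the right end.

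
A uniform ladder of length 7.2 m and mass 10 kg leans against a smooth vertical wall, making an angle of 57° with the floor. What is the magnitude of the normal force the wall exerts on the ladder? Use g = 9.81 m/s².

Taking torques about the foot of the ladder:
Ladder weight 10×9.81 = 98.1 N acts at 3.6 m along the ladder; its horizontal arm is 3.6·cos57° = 1.961 m → τ = 192.4 N·m clockwise.
Wall normal N acts horizontally at the top; its moment arm is the height L sinθ = 7.2·sin57° = 6.038 m, counterclockwise.
For rotational equilibrium, N × 6.038 = 192.4, so N = 31.9 N.

N_wall ≈ 31.9 N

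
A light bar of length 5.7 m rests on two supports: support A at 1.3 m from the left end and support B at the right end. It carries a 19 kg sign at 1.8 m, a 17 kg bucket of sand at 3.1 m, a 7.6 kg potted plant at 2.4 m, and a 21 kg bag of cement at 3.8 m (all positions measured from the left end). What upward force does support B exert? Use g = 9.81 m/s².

R_B ≈ 225 N

Take moments about support A.
Sign: 19 × 9.81 = 186.4 N down at 1.8 m → arm 0.5 m, τ = 186.4 × 0.5 = 93.2 N·m clockwise.
Bucket of sand: 17 × 9.81 = 166.8 N down at 3.1 m → arm 1.8 m, τ = 166.8 × 1.8 = 300.2 N·m clockwise.
Potted plant: 7.6 × 9.81 = 74.56 N down at 2.4 m → arm 1.1 m, τ = 74.56 × 1.1 = 82.02 N·m clockwise.
Bag of cement: 21 × 9.81 = 206 N down at 3.8 m → arm 2.5 m, τ = 206 × 2.5 = 515 N·m clockwise.
Net load moment about support A = 990.4 N·m clockwise.
Reaction R at support B is upward at 5.7 m, arm 4.4 m → moment R × 4.4 counterclockwise.
For rotational equilibrium, R × 4.4 = 990.4, so R = 225 N.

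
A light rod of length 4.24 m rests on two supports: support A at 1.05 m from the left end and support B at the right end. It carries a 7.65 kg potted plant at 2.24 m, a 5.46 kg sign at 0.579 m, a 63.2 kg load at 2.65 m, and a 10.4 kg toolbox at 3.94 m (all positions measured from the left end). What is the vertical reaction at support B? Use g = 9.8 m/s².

Take moments about support A.
Potted plant: 7.65 × 9.8 = 74.97 N down at 2.24 m → arm 1.19 m, τ = 74.97 × 1.19 = 89.21 N·m clockwise.
Sign: 5.46 × 9.8 = 53.51 N down at 0.579 m → arm 0.471 m, τ = 53.51 × 0.471 = 25.2 N·m counterclockwise.
Load: 63.2 × 9.8 = 619.4 N down at 2.65 m → arm 1.6 m, τ = 619.4 × 1.6 = 991 N·m clockwise.
Toolbox: 10.4 × 9.8 = 101.9 N down at 3.94 m → arm 2.89 m, τ = 101.9 × 2.89 = 294.5 N·m clockwise.
Net load moment about support A = 1350 N·m clockwise.
Reaction R at support B is upward at 4.24 m, arm 3.19 m → moment R × 3.19 counterclockwise.
Balancing moments: R × 3.19 = 1350, giving R = 423 N.

R_B ≈ 423 N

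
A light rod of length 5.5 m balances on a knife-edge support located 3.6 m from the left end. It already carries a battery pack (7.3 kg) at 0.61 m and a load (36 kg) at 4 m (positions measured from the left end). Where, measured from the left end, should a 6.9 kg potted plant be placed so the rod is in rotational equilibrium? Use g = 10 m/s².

x ≈ 4.68 m from the left end

Sum moments about the knife-edge support (at 3.6 m from the left end) (the support reaction has zero arm there).
Battery pack: 7.3 × 10 = 73 N down at 0.61 m → arm 2.99 m, τ = 73 × 2.99 = 218.3 N·m counterclockwise.
Load: 36 × 10 = 360 N down at 4 m → arm 0.4 m, τ = 360 × 0.4 = 144 N·m clockwise.
Net moment of existing loads = 74.3 N·m counterclockwise.
The potted plant weighs 6.9 × 10 = 69 N and must supply an equal clockwise moment, so its lever arm about the knife-edge support is 74.3 / 69 = 1.08 m.
That puts it at 3.6 + 1.08 = 4.68 m from the left end.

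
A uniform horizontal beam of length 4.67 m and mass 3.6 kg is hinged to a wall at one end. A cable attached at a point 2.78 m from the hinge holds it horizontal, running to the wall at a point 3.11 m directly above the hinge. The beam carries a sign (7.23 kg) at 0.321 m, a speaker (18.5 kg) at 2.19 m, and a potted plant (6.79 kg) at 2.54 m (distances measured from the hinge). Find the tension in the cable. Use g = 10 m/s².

T ≈ 330 N

Taking torques about the hinge:
Beam weight: 3.6 × 10 = 36 N down at 2.335 m → arm 2.335 m, τ = 36 × 2.335 = 84.06 N·m clockwise.
Sign: 7.23 × 10 = 72.3 N down at 0.321 m → arm 0.321 m, τ = 72.3 × 0.321 = 23.21 N·m clockwise.
Speaker: 18.5 × 10 = 185 N down at 2.19 m → arm 2.19 m, τ = 185 × 2.19 = 405.1 N·m clockwise.
Potted plant: 6.79 × 10 = 67.9 N down at 2.54 m → arm 2.54 m, τ = 67.9 × 2.54 = 172.5 N·m clockwise.
Total clockwise load moment = 684.9 N·m.
The cable tension T acts at 2.78 m; only its component perpendicular to the beam, T sinθ, produces torque. sinθ = h/√(h²+d²) = 3.11/√(3.11²+2.78²) = 0.7456.
For rotational equilibrium, T × 2.78 × 0.7456 = 684.9, so T = 684.9 / 2.073 = 330 N.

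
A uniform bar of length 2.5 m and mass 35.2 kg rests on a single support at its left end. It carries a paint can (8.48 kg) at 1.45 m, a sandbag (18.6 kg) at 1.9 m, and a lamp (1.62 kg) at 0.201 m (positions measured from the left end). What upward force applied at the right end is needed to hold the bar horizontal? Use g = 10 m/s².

About the left end:
Beam weight: 35.2 × 10 = 352 N down at 1.25 m → arm 1.25 m, τ = 352 × 1.25 = 440 N·m clockwise.
Paint can: 8.48 × 10 = 84.8 N down at 1.45 m → arm 1.45 m, τ = 84.8 × 1.45 = 123 N·m clockwise.
Sandbag: 18.6 × 10 = 186 N down at 1.9 m → arm 1.9 m, τ = 186 × 1.9 = 353.4 N·m clockwise.
Lamp: 1.62 × 10 = 16.2 N down at 0.201 m → arm 0.201 m, τ = 16.2 × 0.201 = 3.256 N·m clockwise.
Net moment of the loads = 919.7 N·m clockwise.
The upward force F acts at the right end, arm 2.5 m, giving F × 2.5 counterclockwise.
Στ = 0 ⇒ F × 2.5 = 919.7 ⇒ F = 919.7 / 2.5 = 368 N.

F ≈ 368 N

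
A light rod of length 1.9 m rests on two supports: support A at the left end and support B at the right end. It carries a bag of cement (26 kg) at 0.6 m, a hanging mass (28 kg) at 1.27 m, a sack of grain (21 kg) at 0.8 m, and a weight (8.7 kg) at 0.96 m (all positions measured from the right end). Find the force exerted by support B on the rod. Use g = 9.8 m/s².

R_B ≈ 427 N

Choose support A as the axis so its reaction then has zero moment arm.
Bag of cement: 26 × 9.8 = 254.8 N down at 0.6 m → arm 1.3 m, τ = 254.8 × 1.3 = 331.2 N·m clockwise.
Hanging mass: 28 × 9.8 = 274.4 N down at 1.27 m → arm 0.63 m, τ = 274.4 × 0.63 = 172.9 N·m clockwise.
Sack of grain: 21 × 9.8 = 205.8 N down at 0.8 m → arm 1.1 m, τ = 205.8 × 1.1 = 226.4 N·m clockwise.
Weight: 8.7 × 9.8 = 85.26 N down at 0.96 m → arm 0.94 m, τ = 85.26 × 0.94 = 80.14 N·m clockwise.
Net load moment about support A = 810.6 N·m clockwise.
Reaction R at support B is upward at 0 m, arm 1.9 m → moment R × 1.9 counterclockwise.
For rotational equilibrium, R × 1.9 = 810.6, so R = 427 N.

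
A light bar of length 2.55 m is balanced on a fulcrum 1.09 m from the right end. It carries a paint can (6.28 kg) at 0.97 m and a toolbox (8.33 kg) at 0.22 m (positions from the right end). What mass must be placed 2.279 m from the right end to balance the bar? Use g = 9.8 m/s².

Sum moments about the fulcrum (at 1.09 m from the right end) (the support reaction has zero arm there).
Paint can: 6.28 × 9.8 = 61.54 N down at 0.97 m → arm 0.12 m, τ = 61.54 × 0.12 = 7.385 N·m clockwise.
Toolbox: 8.33 × 9.8 = 81.63 N down at 0.22 m → arm 0.87 m, τ = 81.63 × 0.87 = 71.02 N·m clockwise.
Net moment of known loads = 78.41 N·m clockwise.
An unknown mass m at 2.279 m has arm 1.189 m; its moment is m·g·1.189 counterclockwise.
Setting net torque to zero: m × 9.8 × 1.189 = 78.41 → m = 78.41 / (9.8 × 1.189) = 6.73 kg.

m ≈ 6.73 kg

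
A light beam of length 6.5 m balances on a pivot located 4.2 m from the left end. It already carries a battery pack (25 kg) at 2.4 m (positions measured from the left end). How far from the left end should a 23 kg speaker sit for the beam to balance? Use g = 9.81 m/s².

About the pivot (at 4.2 m from the left end):
Battery pack: 25 × 9.81 = 245.2 N down at 2.4 m → arm 1.8 m, τ = 245.2 × 1.8 = 441.4 N·m counterclockwise.
Net moment of existing loads = 441.4 N·m counterclockwise.
The speaker weighs 23 × 9.81 = 225.6 N and must supply an equal clockwise moment, so its lever arm about the pivot is 441.4 / 225.6 = 1.96 m.
That puts it at 4.2 + 1.96 = 6.16 m from the left end.

x ≈ 6.16 m from the left end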